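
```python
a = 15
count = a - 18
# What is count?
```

Trace (tracking count):
a = 15  # -> a = 15
count = a - 18  # -> count = -3

Answer: -3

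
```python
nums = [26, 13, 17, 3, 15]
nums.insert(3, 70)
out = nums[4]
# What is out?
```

Answer: 3

Derivation:
Trace (tracking out):
nums = [26, 13, 17, 3, 15]  # -> nums = [26, 13, 17, 3, 15]
nums.insert(3, 70)  # -> nums = [26, 13, 17, 70, 3, 15]
out = nums[4]  # -> out = 3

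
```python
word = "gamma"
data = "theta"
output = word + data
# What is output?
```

Trace (tracking output):
word = 'gamma'  # -> word = 'gamma'
data = 'theta'  # -> data = 'theta'
output = word + data  # -> output = 'gammatheta'

Answer: 'gammatheta'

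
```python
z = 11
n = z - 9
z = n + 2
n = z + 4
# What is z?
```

Trace (tracking z):
z = 11  # -> z = 11
n = z - 9  # -> n = 2
z = n + 2  # -> z = 4
n = z + 4  # -> n = 8

Answer: 4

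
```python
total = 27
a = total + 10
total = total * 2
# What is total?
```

Answer: 54

Derivation:
Trace (tracking total):
total = 27  # -> total = 27
a = total + 10  # -> a = 37
total = total * 2  # -> total = 54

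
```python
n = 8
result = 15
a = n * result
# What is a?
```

Trace (tracking a):
n = 8  # -> n = 8
result = 15  # -> result = 15
a = n * result  # -> a = 120

Answer: 120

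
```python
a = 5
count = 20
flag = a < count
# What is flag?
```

Trace (tracking flag):
a = 5  # -> a = 5
count = 20  # -> count = 20
flag = a < count  # -> flag = True

Answer: True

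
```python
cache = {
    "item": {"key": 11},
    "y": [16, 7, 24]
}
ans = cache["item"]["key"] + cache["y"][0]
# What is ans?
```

Trace (tracking ans):
cache = {'item': {'key': 11}, 'y': [16, 7, 24]}  # -> cache = {'item': {'key': 11}, 'y': [16, 7, 24]}
ans = cache['item']['key'] + cache['y'][0]  # -> ans = 27

Answer: 27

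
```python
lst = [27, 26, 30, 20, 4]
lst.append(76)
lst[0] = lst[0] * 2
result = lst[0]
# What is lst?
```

Answer: [54, 26, 30, 20, 4, 76]

Derivation:
Trace (tracking lst):
lst = [27, 26, 30, 20, 4]  # -> lst = [27, 26, 30, 20, 4]
lst.append(76)  # -> lst = [27, 26, 30, 20, 4, 76]
lst[0] = lst[0] * 2  # -> lst = [54, 26, 30, 20, 4, 76]
result = lst[0]  # -> result = 54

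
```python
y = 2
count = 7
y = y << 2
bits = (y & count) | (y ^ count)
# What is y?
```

Answer: 8

Derivation:
Trace (tracking y):
y = 2  # -> y = 2
count = 7  # -> count = 7
y = y << 2  # -> y = 8
bits = y & count | y ^ count  # -> bits = 15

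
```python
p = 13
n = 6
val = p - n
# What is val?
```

Answer: 7

Derivation:
Trace (tracking val):
p = 13  # -> p = 13
n = 6  # -> n = 6
val = p - n  # -> val = 7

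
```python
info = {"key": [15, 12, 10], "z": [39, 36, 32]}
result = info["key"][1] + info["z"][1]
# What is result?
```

Answer: 48

Derivation:
Trace (tracking result):
info = {'key': [15, 12, 10], 'z': [39, 36, 32]}  # -> info = {'key': [15, 12, 10], 'z': [39, 36, 32]}
result = info['key'][1] + info['z'][1]  # -> result = 48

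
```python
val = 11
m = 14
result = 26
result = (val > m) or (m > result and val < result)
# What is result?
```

Answer: False

Derivation:
Trace (tracking result):
val = 11  # -> val = 11
m = 14  # -> m = 14
result = 26  # -> result = 26
result = val > m or (m > result and val < result)  # -> result = False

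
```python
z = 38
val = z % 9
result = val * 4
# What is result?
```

Answer: 8

Derivation:
Trace (tracking result):
z = 38  # -> z = 38
val = z % 9  # -> val = 2
result = val * 4  # -> result = 8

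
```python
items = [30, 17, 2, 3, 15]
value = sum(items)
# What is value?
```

Trace (tracking value):
items = [30, 17, 2, 3, 15]  # -> items = [30, 17, 2, 3, 15]
value = sum(items)  # -> value = 67

Answer: 67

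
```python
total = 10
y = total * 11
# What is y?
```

Trace (tracking y):
total = 10  # -> total = 10
y = total * 11  # -> y = 110

Answer: 110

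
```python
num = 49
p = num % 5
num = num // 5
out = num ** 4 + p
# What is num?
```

Answer: 9

Derivation:
Trace (tracking num):
num = 49  # -> num = 49
p = num % 5  # -> p = 4
num = num // 5  # -> num = 9
out = num ** 4 + p  # -> out = 6565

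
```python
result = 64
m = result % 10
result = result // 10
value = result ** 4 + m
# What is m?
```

Answer: 4

Derivation:
Trace (tracking m):
result = 64  # -> result = 64
m = result % 10  # -> m = 4
result = result // 10  # -> result = 6
value = result ** 4 + m  # -> value = 1300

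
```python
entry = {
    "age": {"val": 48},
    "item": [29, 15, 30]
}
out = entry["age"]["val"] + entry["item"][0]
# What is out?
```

Answer: 77

Derivation:
Trace (tracking out):
entry = {'age': {'val': 48}, 'item': [29, 15, 30]}  # -> entry = {'age': {'val': 48}, 'item': [29, 15, 30]}
out = entry['age']['val'] + entry['item'][0]  # -> out = 77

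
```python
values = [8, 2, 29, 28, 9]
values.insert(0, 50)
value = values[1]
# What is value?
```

Trace (tracking value):
values = [8, 2, 29, 28, 9]  # -> values = [8, 2, 29, 28, 9]
values.insert(0, 50)  # -> values = [50, 8, 2, 29, 28, 9]
value = values[1]  # -> value = 8

Answer: 8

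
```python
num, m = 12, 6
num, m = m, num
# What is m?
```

Trace (tracking m):
num, m = (12, 6)  # -> num = 12, m = 6
num, m = (m, num)  # -> num = 6, m = 12

Answer: 12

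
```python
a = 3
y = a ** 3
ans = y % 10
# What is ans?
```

Trace (tracking ans):
a = 3  # -> a = 3
y = a ** 3  # -> y = 27
ans = y % 10  # -> ans = 7

Answer: 7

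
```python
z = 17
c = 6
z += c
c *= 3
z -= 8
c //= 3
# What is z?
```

Trace (tracking z):
z = 17  # -> z = 17
c = 6  # -> c = 6
z += c  # -> z = 23
c *= 3  # -> c = 18
z -= 8  # -> z = 15
c //= 3  # -> c = 6

Answer: 15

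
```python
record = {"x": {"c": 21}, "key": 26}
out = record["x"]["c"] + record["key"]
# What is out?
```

Answer: 47

Derivation:
Trace (tracking out):
record = {'x': {'c': 21}, 'key': 26}  # -> record = {'x': {'c': 21}, 'key': 26}
out = record['x']['c'] + record['key']  # -> out = 47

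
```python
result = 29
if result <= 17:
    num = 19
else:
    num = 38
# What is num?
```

Answer: 38

Derivation:
Trace (tracking num):
result = 29  # -> result = 29
if result <= 17:  # condition is False
else:
    num = 38  # -> num = 38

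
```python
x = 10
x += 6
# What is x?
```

Trace (tracking x):
x = 10  # -> x = 10
x += 6  # -> x = 16

Answer: 16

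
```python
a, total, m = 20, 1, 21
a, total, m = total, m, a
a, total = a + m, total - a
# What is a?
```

Trace (tracking a):
a, total, m = (20, 1, 21)  # -> a = 20, total = 1, m = 21
a, total, m = (total, m, a)  # -> a = 1, total = 21, m = 20
a, total = (a + m, total - a)  # -> a = 21, total = 20

Answer: 21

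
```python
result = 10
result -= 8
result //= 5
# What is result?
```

Answer: 0

Derivation:
Trace (tracking result):
result = 10  # -> result = 10
result -= 8  # -> result = 2
result //= 5  # -> result = 0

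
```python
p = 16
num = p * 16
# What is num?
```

Trace (tracking num):
p = 16  # -> p = 16
num = p * 16  # -> num = 256

Answer: 256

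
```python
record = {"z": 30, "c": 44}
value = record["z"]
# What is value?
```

Answer: 30

Derivation:
Trace (tracking value):
record = {'z': 30, 'c': 44}  # -> record = {'z': 30, 'c': 44}
value = record['z']  # -> value = 30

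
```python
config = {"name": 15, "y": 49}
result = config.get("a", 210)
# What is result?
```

Trace (tracking result):
config = {'name': 15, 'y': 49}  # -> config = {'name': 15, 'y': 49}
result = config.get('a', 210)  # -> result = 210

Answer: 210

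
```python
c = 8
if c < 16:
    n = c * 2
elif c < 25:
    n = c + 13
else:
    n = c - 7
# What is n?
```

Trace (tracking n):
c = 8  # -> c = 8
if c < 16:  # condition is True
    n = c * 2  # -> n = 16

Answer: 16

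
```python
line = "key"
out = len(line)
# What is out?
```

Trace (tracking out):
line = 'key'  # -> line = 'key'
out = len(line)  # -> out = 3

Answer: 3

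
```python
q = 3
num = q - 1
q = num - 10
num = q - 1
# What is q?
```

Answer: -8

Derivation:
Trace (tracking q):
q = 3  # -> q = 3
num = q - 1  # -> num = 2
q = num - 10  # -> q = -8
num = q - 1  # -> num = -9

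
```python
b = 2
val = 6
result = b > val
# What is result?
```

Answer: False

Derivation:
Trace (tracking result):
b = 2  # -> b = 2
val = 6  # -> val = 6
result = b > val  # -> result = False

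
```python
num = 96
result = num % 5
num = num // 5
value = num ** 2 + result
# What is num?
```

Answer: 19

Derivation:
Trace (tracking num):
num = 96  # -> num = 96
result = num % 5  # -> result = 1
num = num // 5  # -> num = 19
value = num ** 2 + result  # -> value = 362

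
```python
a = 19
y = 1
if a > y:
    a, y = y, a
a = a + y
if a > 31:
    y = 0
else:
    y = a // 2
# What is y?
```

Answer: 10

Derivation:
Trace (tracking y):
a = 19  # -> a = 19
y = 1  # -> y = 1
if a > y:  # condition is True
    a, y = (y, a)  # -> a = 1, y = 19
a = a + y  # -> a = 20
if a > 31:  # condition is False
else:
    y = a // 2  # -> y = 10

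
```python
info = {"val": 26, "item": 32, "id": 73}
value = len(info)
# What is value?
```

Answer: 3

Derivation:
Trace (tracking value):
info = {'val': 26, 'item': 32, 'id': 73}  # -> info = {'val': 26, 'item': 32, 'id': 73}
value = len(info)  # -> value = 3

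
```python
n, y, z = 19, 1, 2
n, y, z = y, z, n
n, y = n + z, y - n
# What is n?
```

Answer: 20

Derivation:
Trace (tracking n):
n, y, z = (19, 1, 2)  # -> n = 19, y = 1, z = 2
n, y, z = (y, z, n)  # -> n = 1, y = 2, z = 19
n, y = (n + z, y - n)  # -> n = 20, y = 1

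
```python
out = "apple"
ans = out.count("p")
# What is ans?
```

Trace (tracking ans):
out = 'apple'  # -> out = 'apple'
ans = out.count('p')  # -> ans = 2

Answer: 2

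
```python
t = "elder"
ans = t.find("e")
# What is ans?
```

Trace (tracking ans):
t = 'elder'  # -> t = 'elder'
ans = t.find('e')  # -> ans = 0

Answer: 0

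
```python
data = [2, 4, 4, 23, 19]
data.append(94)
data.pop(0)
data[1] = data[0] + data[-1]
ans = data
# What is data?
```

Trace (tracking data):
data = [2, 4, 4, 23, 19]  # -> data = [2, 4, 4, 23, 19]
data.append(94)  # -> data = [2, 4, 4, 23, 19, 94]
data.pop(0)  # -> data = [4, 4, 23, 19, 94]
data[1] = data[0] + data[-1]  # -> data = [4, 98, 23, 19, 94]
ans = data  # -> ans = [4, 98, 23, 19, 94]

Answer: [4, 98, 23, 19, 94]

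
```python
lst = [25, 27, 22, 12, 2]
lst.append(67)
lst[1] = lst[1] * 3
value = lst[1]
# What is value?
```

Trace (tracking value):
lst = [25, 27, 22, 12, 2]  # -> lst = [25, 27, 22, 12, 2]
lst.append(67)  # -> lst = [25, 27, 22, 12, 2, 67]
lst[1] = lst[1] * 3  # -> lst = [25, 81, 22, 12, 2, 67]
value = lst[1]  # -> value = 81

Answer: 81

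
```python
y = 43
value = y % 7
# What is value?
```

Trace (tracking value):
y = 43  # -> y = 43
value = y % 7  # -> value = 1

Answer: 1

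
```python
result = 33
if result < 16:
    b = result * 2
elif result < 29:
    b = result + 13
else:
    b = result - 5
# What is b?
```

Trace (tracking b):
result = 33  # -> result = 33
if result < 16:  # condition is False
elif result < 29:  # condition is False
else:
    b = result - 5  # -> b = 28

Answer: 28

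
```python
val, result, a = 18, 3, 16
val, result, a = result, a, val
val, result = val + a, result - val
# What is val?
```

Trace (tracking val):
val, result, a = (18, 3, 16)  # -> val = 18, result = 3, a = 16
val, result, a = (result, a, val)  # -> val = 3, result = 16, a = 18
val, result = (val + a, result - val)  # -> val = 21, result = 13

Answer: 21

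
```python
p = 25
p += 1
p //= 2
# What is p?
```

Trace (tracking p):
p = 25  # -> p = 25
p += 1  # -> p = 26
p //= 2  # -> p = 13

Answer: 13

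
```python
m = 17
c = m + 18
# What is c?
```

Answer: 35

Derivation:
Trace (tracking c):
m = 17  # -> m = 17
c = m + 18  # -> c = 35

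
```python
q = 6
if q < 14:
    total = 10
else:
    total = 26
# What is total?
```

Trace (tracking total):
q = 6  # -> q = 6
if q < 14:  # condition is True
    total = 10  # -> total = 10

Answer: 10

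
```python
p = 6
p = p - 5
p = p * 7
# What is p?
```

Trace (tracking p):
p = 6  # -> p = 6
p = p - 5  # -> p = 1
p = p * 7  # -> p = 7

Answer: 7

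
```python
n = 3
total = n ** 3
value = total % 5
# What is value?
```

Trace (tracking value):
n = 3  # -> n = 3
total = n ** 3  # -> total = 27
value = total % 5  # -> value = 2

Answer: 2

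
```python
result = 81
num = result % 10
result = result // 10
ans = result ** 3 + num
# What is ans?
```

Answer: 513

Derivation:
Trace (tracking ans):
result = 81  # -> result = 81
num = result % 10  # -> num = 1
result = result // 10  # -> result = 8
ans = result ** 3 + num  # -> ans = 513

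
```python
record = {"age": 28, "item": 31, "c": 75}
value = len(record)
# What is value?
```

Trace (tracking value):
record = {'age': 28, 'item': 31, 'c': 75}  # -> record = {'age': 28, 'item': 31, 'c': 75}
value = len(record)  # -> value = 3

Answer: 3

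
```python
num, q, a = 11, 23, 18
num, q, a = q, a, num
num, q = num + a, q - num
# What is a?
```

Answer: 11

Derivation:
Trace (tracking a):
num, q, a = (11, 23, 18)  # -> num = 11, q = 23, a = 18
num, q, a = (q, a, num)  # -> num = 23, q = 18, a = 11
num, q = (num + a, q - num)  # -> num = 34, q = -5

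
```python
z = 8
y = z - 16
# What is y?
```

Trace (tracking y):
z = 8  # -> z = 8
y = z - 16  # -> y = -8

Answer: -8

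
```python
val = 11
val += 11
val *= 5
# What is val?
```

Answer: 110

Derivation:
Trace (tracking val):
val = 11  # -> val = 11
val += 11  # -> val = 22
val *= 5  # -> val = 110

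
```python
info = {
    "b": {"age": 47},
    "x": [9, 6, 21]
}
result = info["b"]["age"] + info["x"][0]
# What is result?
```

Trace (tracking result):
info = {'b': {'age': 47}, 'x': [9, 6, 21]}  # -> info = {'b': {'age': 47}, 'x': [9, 6, 21]}
result = info['b']['age'] + info['x'][0]  # -> result = 56

Answer: 56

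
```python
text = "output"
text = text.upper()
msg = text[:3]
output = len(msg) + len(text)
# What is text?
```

Answer: 'OUTPUT'

Derivation:
Trace (tracking text):
text = 'output'  # -> text = 'output'
text = text.upper()  # -> text = 'OUTPUT'
msg = text[:3]  # -> msg = 'OUT'
output = len(msg) + len(text)  # -> output = 9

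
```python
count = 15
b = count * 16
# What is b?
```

Trace (tracking b):
count = 15  # -> count = 15
b = count * 16  # -> b = 240

Answer: 240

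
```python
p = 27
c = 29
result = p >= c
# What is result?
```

Trace (tracking result):
p = 27  # -> p = 27
c = 29  # -> c = 29
result = p >= c  # -> result = False

Answer: False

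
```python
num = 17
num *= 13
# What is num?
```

Answer: 221

Derivation:
Trace (tracking num):
num = 17  # -> num = 17
num *= 13  # -> num = 221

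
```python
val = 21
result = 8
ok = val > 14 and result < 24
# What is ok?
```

Answer: True

Derivation:
Trace (tracking ok):
val = 21  # -> val = 21
result = 8  # -> result = 8
ok = val > 14 and result < 24  # -> ok = True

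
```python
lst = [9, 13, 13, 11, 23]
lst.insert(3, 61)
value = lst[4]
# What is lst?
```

Trace (tracking lst):
lst = [9, 13, 13, 11, 23]  # -> lst = [9, 13, 13, 11, 23]
lst.insert(3, 61)  # -> lst = [9, 13, 13, 61, 11, 23]
value = lst[4]  # -> value = 11

Answer: [9, 13, 13, 61, 11, 23]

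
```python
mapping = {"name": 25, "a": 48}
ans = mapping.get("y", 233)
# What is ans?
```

Answer: 233

Derivation:
Trace (tracking ans):
mapping = {'name': 25, 'a': 48}  # -> mapping = {'name': 25, 'a': 48}
ans = mapping.get('y', 233)  # -> ans = 233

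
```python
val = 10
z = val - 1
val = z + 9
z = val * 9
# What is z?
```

Answer: 162

Derivation:
Trace (tracking z):
val = 10  # -> val = 10
z = val - 1  # -> z = 9
val = z + 9  # -> val = 18
z = val * 9  # -> z = 162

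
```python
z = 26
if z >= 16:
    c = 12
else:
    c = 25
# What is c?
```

Trace (tracking c):
z = 26  # -> z = 26
if z >= 16:  # condition is True
    c = 12  # -> c = 12

Answer: 12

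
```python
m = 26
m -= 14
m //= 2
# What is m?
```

Answer: 6

Derivation:
Trace (tracking m):
m = 26  # -> m = 26
m -= 14  # -> m = 12
m //= 2  # -> m = 6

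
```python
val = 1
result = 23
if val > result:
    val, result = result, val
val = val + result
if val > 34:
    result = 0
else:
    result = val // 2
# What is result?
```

Answer: 12

Derivation:
Trace (tracking result):
val = 1  # -> val = 1
result = 23  # -> result = 23
if val > result:  # condition is False
val = val + result  # -> val = 24
if val > 34:  # condition is False
else:
    result = val // 2  # -> result = 12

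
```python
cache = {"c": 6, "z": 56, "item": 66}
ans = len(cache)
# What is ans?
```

Answer: 3

Derivation:
Trace (tracking ans):
cache = {'c': 6, 'z': 56, 'item': 66}  # -> cache = {'c': 6, 'z': 56, 'item': 66}
ans = len(cache)  # -> ans = 3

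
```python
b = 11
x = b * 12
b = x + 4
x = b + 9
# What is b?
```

Trace (tracking b):
b = 11  # -> b = 11
x = b * 12  # -> x = 132
b = x + 4  # -> b = 136
x = b + 9  # -> x = 145

Answer: 136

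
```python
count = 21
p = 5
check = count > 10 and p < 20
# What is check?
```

Trace (tracking check):
count = 21  # -> count = 21
p = 5  # -> p = 5
check = count > 10 and p < 20  # -> check = True

Answer: True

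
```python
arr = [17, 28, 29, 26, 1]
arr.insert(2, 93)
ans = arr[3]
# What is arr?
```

Trace (tracking arr):
arr = [17, 28, 29, 26, 1]  # -> arr = [17, 28, 29, 26, 1]
arr.insert(2, 93)  # -> arr = [17, 28, 93, 29, 26, 1]
ans = arr[3]  # -> ans = 29

Answer: [17, 28, 93, 29, 26, 1]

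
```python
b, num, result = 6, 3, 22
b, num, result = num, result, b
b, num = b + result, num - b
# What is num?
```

Answer: 19

Derivation:
Trace (tracking num):
b, num, result = (6, 3, 22)  # -> b = 6, num = 3, result = 22
b, num, result = (num, result, b)  # -> b = 3, num = 22, result = 6
b, num = (b + result, num - b)  # -> b = 9, num = 19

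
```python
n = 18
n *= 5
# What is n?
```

Answer: 90

Derivation:
Trace (tracking n):
n = 18  # -> n = 18
n *= 5  # -> n = 90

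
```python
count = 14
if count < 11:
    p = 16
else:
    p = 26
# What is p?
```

Answer: 26

Derivation:
Trace (tracking p):
count = 14  # -> count = 14
if count < 11:  # condition is False
else:
    p = 26  # -> p = 26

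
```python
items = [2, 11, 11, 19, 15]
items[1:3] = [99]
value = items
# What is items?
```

Trace (tracking items):
items = [2, 11, 11, 19, 15]  # -> items = [2, 11, 11, 19, 15]
items[1:3] = [99]  # -> items = [2, 99, 19, 15]
value = items  # -> value = [2, 99, 19, 15]

Answer: [2, 99, 19, 15]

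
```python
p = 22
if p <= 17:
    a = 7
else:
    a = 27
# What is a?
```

Answer: 27

Derivation:
Trace (tracking a):
p = 22  # -> p = 22
if p <= 17:  # condition is False
else:
    a = 27  # -> a = 27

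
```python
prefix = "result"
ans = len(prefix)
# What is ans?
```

Answer: 6

Derivation:
Trace (tracking ans):
prefix = 'result'  # -> prefix = 'result'
ans = len(prefix)  # -> ans = 6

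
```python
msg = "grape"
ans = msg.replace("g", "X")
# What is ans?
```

Answer: 'Xrape'

Derivation:
Trace (tracking ans):
msg = 'grape'  # -> msg = 'grape'
ans = msg.replace('g', 'X')  # -> ans = 'Xrape'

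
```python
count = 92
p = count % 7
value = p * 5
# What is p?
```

Trace (tracking p):
count = 92  # -> count = 92
p = count % 7  # -> p = 1
value = p * 5  # -> value = 5

Answer: 1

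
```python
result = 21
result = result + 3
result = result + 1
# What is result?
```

Answer: 25

Derivation:
Trace (tracking result):
result = 21  # -> result = 21
result = result + 3  # -> result = 24
result = result + 1  # -> result = 25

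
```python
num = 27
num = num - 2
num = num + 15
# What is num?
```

Answer: 40

Derivation:
Trace (tracking num):
num = 27  # -> num = 27
num = num - 2  # -> num = 25
num = num + 15  # -> num = 40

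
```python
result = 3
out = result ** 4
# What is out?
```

Answer: 81

Derivation:
Trace (tracking out):
result = 3  # -> result = 3
out = result ** 4  # -> out = 81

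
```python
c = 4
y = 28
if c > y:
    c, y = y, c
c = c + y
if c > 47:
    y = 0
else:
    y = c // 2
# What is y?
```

Trace (tracking y):
c = 4  # -> c = 4
y = 28  # -> y = 28
if c > y:  # condition is False
c = c + y  # -> c = 32
if c > 47:  # condition is False
else:
    y = c // 2  # -> y = 16

Answer: 16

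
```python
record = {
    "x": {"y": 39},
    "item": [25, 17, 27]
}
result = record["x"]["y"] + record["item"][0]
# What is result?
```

Answer: 64

Derivation:
Trace (tracking result):
record = {'x': {'y': 39}, 'item': [25, 17, 27]}  # -> record = {'x': {'y': 39}, 'item': [25, 17, 27]}
result = record['x']['y'] + record['item'][0]  # -> result = 64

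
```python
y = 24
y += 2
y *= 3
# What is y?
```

Answer: 78

Derivation:
Trace (tracking y):
y = 24  # -> y = 24
y += 2  # -> y = 26
y *= 3  # -> y = 78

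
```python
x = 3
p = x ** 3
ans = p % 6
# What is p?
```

Answer: 27

Derivation:
Trace (tracking p):
x = 3  # -> x = 3
p = x ** 3  # -> p = 27
ans = p % 6  # -> ans = 3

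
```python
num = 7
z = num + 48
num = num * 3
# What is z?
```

Answer: 55

Derivation:
Trace (tracking z):
num = 7  # -> num = 7
z = num + 48  # -> z = 55
num = num * 3  # -> num = 21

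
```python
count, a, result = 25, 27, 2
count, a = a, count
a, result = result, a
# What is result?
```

Trace (tracking result):
count, a, result = (25, 27, 2)  # -> count = 25, a = 27, result = 2
count, a = (a, count)  # -> count = 27, a = 25
a, result = (result, a)  # -> a = 2, result = 25

Answer: 25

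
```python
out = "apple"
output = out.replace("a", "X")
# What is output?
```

Trace (tracking output):
out = 'apple'  # -> out = 'apple'
output = out.replace('a', 'X')  # -> output = 'Xpple'

Answer: 'Xpple'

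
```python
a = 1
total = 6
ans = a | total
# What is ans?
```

Answer: 7

Derivation:
Trace (tracking ans):
a = 1  # -> a = 1
total = 6  # -> total = 6
ans = a | total  # -> ans = 7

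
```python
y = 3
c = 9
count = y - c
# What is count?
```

Answer: -6

Derivation:
Trace (tracking count):
y = 3  # -> y = 3
c = 9  # -> c = 9
count = y - c  # -> count = -6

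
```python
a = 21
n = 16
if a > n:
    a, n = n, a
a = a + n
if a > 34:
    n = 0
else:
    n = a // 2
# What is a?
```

Answer: 37

Derivation:
Trace (tracking a):
a = 21  # -> a = 21
n = 16  # -> n = 16
if a > n:  # condition is True
    a, n = (n, a)  # -> a = 16, n = 21
a = a + n  # -> a = 37
if a > 34:  # condition is True
    n = 0  # -> n = 0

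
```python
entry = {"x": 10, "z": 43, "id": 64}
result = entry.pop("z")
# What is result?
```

Answer: 43

Derivation:
Trace (tracking result):
entry = {'x': 10, 'z': 43, 'id': 64}  # -> entry = {'x': 10, 'z': 43, 'id': 64}
result = entry.pop('z')  # -> result = 43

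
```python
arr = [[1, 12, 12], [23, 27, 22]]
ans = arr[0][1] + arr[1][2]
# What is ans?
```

Trace (tracking ans):
arr = [[1, 12, 12], [23, 27, 22]]  # -> arr = [[1, 12, 12], [23, 27, 22]]
ans = arr[0][1] + arr[1][2]  # -> ans = 34

Answer: 34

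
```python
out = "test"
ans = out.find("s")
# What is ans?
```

Trace (tracking ans):
out = 'test'  # -> out = 'test'
ans = out.find('s')  # -> ans = 2

Answer: 2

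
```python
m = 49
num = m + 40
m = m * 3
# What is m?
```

Answer: 147

Derivation:
Trace (tracking m):
m = 49  # -> m = 49
num = m + 40  # -> num = 89
m = m * 3  # -> m = 147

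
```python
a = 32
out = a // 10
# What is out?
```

Trace (tracking out):
a = 32  # -> a = 32
out = a // 10  # -> out = 3

Answer: 3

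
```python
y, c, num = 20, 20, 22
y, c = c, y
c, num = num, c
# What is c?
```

Trace (tracking c):
y, c, num = (20, 20, 22)  # -> y = 20, c = 20, num = 22
y, c = (c, y)  # -> y = 20, c = 20
c, num = (num, c)  # -> c = 22, num = 20

Answer: 22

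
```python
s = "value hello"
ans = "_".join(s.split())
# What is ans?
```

Trace (tracking ans):
s = 'value hello'  # -> s = 'value hello'
ans = '_'.join(s.split())  # -> ans = 'value_hello'

Answer: 'value_hello'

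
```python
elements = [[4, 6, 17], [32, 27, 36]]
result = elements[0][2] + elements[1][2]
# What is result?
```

Trace (tracking result):
elements = [[4, 6, 17], [32, 27, 36]]  # -> elements = [[4, 6, 17], [32, 27, 36]]
result = elements[0][2] + elements[1][2]  # -> result = 53

Answer: 53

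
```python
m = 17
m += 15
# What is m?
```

Answer: 32

Derivation:
Trace (tracking m):
m = 17  # -> m = 17
m += 15  # -> m = 32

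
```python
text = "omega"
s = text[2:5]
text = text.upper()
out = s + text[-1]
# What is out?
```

Trace (tracking out):
text = 'omega'  # -> text = 'omega'
s = text[2:5]  # -> s = 'ega'
text = text.upper()  # -> text = 'OMEGA'
out = s + text[-1]  # -> out = 'egaA'

Answer: 'egaA'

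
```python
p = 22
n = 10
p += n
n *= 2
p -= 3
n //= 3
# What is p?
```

Answer: 29

Derivation:
Trace (tracking p):
p = 22  # -> p = 22
n = 10  # -> n = 10
p += n  # -> p = 32
n *= 2  # -> n = 20
p -= 3  # -> p = 29
n //= 3  # -> n = 6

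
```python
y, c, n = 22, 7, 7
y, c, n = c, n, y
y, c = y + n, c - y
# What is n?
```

Answer: 22

Derivation:
Trace (tracking n):
y, c, n = (22, 7, 7)  # -> y = 22, c = 7, n = 7
y, c, n = (c, n, y)  # -> y = 7, c = 7, n = 22
y, c = (y + n, c - y)  # -> y = 29, c = 0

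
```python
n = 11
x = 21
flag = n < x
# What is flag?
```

Trace (tracking flag):
n = 11  # -> n = 11
x = 21  # -> x = 21
flag = n < x  # -> flag = True

Answer: True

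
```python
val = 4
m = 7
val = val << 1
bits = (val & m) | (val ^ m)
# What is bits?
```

Trace (tracking bits):
val = 4  # -> val = 4
m = 7  # -> m = 7
val = val << 1  # -> val = 8
bits = val & m | val ^ m  # -> bits = 15

Answer: 15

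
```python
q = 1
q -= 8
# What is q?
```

Answer: -7

Derivation:
Trace (tracking q):
q = 1  # -> q = 1
q -= 8  # -> q = -7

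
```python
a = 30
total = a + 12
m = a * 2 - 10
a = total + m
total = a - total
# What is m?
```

Trace (tracking m):
a = 30  # -> a = 30
total = a + 12  # -> total = 42
m = a * 2 - 10  # -> m = 50
a = total + m  # -> a = 92
total = a - total  # -> total = 50

Answer: 50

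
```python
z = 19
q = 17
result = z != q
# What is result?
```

Answer: True

Derivation:
Trace (tracking result):
z = 19  # -> z = 19
q = 17  # -> q = 17
result = z != q  # -> result = True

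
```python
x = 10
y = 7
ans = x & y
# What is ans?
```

Trace (tracking ans):
x = 10  # -> x = 10
y = 7  # -> y = 7
ans = x & y  # -> ans = 2

Answer: 2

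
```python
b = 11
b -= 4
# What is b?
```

Answer: 7

Derivation:
Trace (tracking b):
b = 11  # -> b = 11
b -= 4  # -> b = 7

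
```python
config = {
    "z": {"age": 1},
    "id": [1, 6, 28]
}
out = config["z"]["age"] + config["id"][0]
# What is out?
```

Answer: 2

Derivation:
Trace (tracking out):
config = {'z': {'age': 1}, 'id': [1, 6, 28]}  # -> config = {'z': {'age': 1}, 'id': [1, 6, 28]}
out = config['z']['age'] + config['id'][0]  # -> out = 2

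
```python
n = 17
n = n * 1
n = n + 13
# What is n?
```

Trace (tracking n):
n = 17  # -> n = 17
n = n * 1  # -> n = 17
n = n + 13  # -> n = 30

Answer: 30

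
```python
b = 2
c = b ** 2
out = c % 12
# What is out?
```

Trace (tracking out):
b = 2  # -> b = 2
c = b ** 2  # -> c = 4
out = c % 12  # -> out = 4

Answer: 4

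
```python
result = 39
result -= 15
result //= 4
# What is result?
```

Trace (tracking result):
result = 39  # -> result = 39
result -= 15  # -> result = 24
result //= 4  # -> result = 6

Answer: 6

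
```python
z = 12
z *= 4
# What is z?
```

Trace (tracking z):
z = 12  # -> z = 12
z *= 4  # -> z = 48

Answer: 48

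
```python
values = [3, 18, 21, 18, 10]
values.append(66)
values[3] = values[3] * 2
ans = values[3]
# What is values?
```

Trace (tracking values):
values = [3, 18, 21, 18, 10]  # -> values = [3, 18, 21, 18, 10]
values.append(66)  # -> values = [3, 18, 21, 18, 10, 66]
values[3] = values[3] * 2  # -> values = [3, 18, 21, 36, 10, 66]
ans = values[3]  # -> ans = 36

Answer: [3, 18, 21, 36, 10, 66]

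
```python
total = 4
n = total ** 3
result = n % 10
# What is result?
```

Trace (tracking result):
total = 4  # -> total = 4
n = total ** 3  # -> n = 64
result = n % 10  # -> result = 4

Answer: 4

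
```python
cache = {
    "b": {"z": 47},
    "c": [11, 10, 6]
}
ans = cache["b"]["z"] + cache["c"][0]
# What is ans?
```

Trace (tracking ans):
cache = {'b': {'z': 47}, 'c': [11, 10, 6]}  # -> cache = {'b': {'z': 47}, 'c': [11, 10, 6]}
ans = cache['b']['z'] + cache['c'][0]  # -> ans = 58

Answer: 58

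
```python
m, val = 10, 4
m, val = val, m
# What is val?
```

Trace (tracking val):
m, val = (10, 4)  # -> m = 10, val = 4
m, val = (val, m)  # -> m = 4, val = 10

Answer: 10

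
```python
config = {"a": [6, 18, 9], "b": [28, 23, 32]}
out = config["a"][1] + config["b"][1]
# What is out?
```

Answer: 41

Derivation:
Trace (tracking out):
config = {'a': [6, 18, 9], 'b': [28, 23, 32]}  # -> config = {'a': [6, 18, 9], 'b': [28, 23, 32]}
out = config['a'][1] + config['b'][1]  # -> out = 41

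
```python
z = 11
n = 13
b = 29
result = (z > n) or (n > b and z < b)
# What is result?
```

Trace (tracking result):
z = 11  # -> z = 11
n = 13  # -> n = 13
b = 29  # -> b = 29
result = z > n or (n > b and z < b)  # -> result = False

Answer: False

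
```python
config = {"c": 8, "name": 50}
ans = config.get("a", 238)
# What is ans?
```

Trace (tracking ans):
config = {'c': 8, 'name': 50}  # -> config = {'c': 8, 'name': 50}
ans = config.get('a', 238)  # -> ans = 238

Answer: 238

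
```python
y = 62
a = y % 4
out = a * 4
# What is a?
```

Answer: 2

Derivation:
Trace (tracking a):
y = 62  # -> y = 62
a = y % 4  # -> a = 2
out = a * 4  # -> out = 8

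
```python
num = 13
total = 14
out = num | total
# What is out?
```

Trace (tracking out):
num = 13  # -> num = 13
total = 14  # -> total = 14
out = num | total  # -> out = 15

Answer: 15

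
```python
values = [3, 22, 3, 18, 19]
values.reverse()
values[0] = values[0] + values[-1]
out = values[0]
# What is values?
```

Trace (tracking values):
values = [3, 22, 3, 18, 19]  # -> values = [3, 22, 3, 18, 19]
values.reverse()  # -> values = [19, 18, 3, 22, 3]
values[0] = values[0] + values[-1]  # -> values = [22, 18, 3, 22, 3]
out = values[0]  # -> out = 22

Answer: [22, 18, 3, 22, 3]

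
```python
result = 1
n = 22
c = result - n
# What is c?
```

Trace (tracking c):
result = 1  # -> result = 1
n = 22  # -> n = 22
c = result - n  # -> c = -21

Answer: -21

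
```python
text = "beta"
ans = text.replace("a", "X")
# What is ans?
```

Trace (tracking ans):
text = 'beta'  # -> text = 'beta'
ans = text.replace('a', 'X')  # -> ans = 'betX'

Answer: 'betX'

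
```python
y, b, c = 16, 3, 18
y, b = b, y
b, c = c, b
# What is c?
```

Trace (tracking c):
y, b, c = (16, 3, 18)  # -> y = 16, b = 3, c = 18
y, b = (b, y)  # -> y = 3, b = 16
b, c = (c, b)  # -> b = 18, c = 16

Answer: 16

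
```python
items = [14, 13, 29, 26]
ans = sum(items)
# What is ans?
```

Trace (tracking ans):
items = [14, 13, 29, 26]  # -> items = [14, 13, 29, 26]
ans = sum(items)  # -> ans = 82

Answer: 82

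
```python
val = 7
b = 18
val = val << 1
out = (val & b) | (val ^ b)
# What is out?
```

Answer: 30

Derivation:
Trace (tracking out):
val = 7  # -> val = 7
b = 18  # -> b = 18
val = val << 1  # -> val = 14
out = val & b | val ^ b  # -> out = 30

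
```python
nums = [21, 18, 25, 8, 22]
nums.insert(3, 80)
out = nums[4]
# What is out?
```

Answer: 8

Derivation:
Trace (tracking out):
nums = [21, 18, 25, 8, 22]  # -> nums = [21, 18, 25, 8, 22]
nums.insert(3, 80)  # -> nums = [21, 18, 25, 80, 8, 22]
out = nums[4]  # -> out = 8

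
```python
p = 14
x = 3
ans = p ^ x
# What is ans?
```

Trace (tracking ans):
p = 14  # -> p = 14
x = 3  # -> x = 3
ans = p ^ x  # -> ans = 13

Answer: 13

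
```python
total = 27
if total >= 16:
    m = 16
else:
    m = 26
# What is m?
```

Answer: 16

Derivation:
Trace (tracking m):
total = 27  # -> total = 27
if total >= 16:  # condition is True
    m = 16  # -> m = 16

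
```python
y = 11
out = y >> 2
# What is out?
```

Answer: 2

Derivation:
Trace (tracking out):
y = 11  # -> y = 11
out = y >> 2  # -> out = 2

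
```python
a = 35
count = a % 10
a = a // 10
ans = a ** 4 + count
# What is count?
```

Trace (tracking count):
a = 35  # -> a = 35
count = a % 10  # -> count = 5
a = a // 10  # -> a = 3
ans = a ** 4 + count  # -> ans = 86

Answer: 5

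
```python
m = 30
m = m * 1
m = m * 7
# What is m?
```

Trace (tracking m):
m = 30  # -> m = 30
m = m * 1  # -> m = 30
m = m * 7  # -> m = 210

Answer: 210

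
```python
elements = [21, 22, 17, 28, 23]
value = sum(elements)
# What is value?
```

Trace (tracking value):
elements = [21, 22, 17, 28, 23]  # -> elements = [21, 22, 17, 28, 23]
value = sum(elements)  # -> value = 111

Answer: 111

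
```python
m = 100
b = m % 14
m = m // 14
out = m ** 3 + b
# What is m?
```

Answer: 7

Derivation:
Trace (tracking m):
m = 100  # -> m = 100
b = m % 14  # -> b = 2
m = m // 14  # -> m = 7
out = m ** 3 + b  # -> out = 345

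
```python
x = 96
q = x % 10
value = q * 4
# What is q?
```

Trace (tracking q):
x = 96  # -> x = 96
q = x % 10  # -> q = 6
value = q * 4  # -> value = 24

Answer: 6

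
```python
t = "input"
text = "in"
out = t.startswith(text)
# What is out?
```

Answer: True

Derivation:
Trace (tracking out):
t = 'input'  # -> t = 'input'
text = 'in'  # -> text = 'in'
out = t.startswith(text)  # -> out = True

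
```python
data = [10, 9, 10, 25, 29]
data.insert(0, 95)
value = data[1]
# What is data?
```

Trace (tracking data):
data = [10, 9, 10, 25, 29]  # -> data = [10, 9, 10, 25, 29]
data.insert(0, 95)  # -> data = [95, 10, 9, 10, 25, 29]
value = data[1]  # -> value = 10

Answer: [95, 10, 9, 10, 25, 29]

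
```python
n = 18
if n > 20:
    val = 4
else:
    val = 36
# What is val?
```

Answer: 36

Derivation:
Trace (tracking val):
n = 18  # -> n = 18
if n > 20:  # condition is False
else:
    val = 36  # -> val = 36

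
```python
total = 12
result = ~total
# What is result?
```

Trace (tracking result):
total = 12  # -> total = 12
result = ~total  # -> result = -13

Answer: -13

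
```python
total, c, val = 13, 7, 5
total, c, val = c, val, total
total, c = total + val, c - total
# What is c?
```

Trace (tracking c):
total, c, val = (13, 7, 5)  # -> total = 13, c = 7, val = 5
total, c, val = (c, val, total)  # -> total = 7, c = 5, val = 13
total, c = (total + val, c - total)  # -> total = 20, c = -2

Answer: -2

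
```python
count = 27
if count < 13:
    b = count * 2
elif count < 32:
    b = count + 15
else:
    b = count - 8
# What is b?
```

Answer: 42

Derivation:
Trace (tracking b):
count = 27  # -> count = 27
if count < 13:  # condition is False
elif count < 32:  # condition is True
    b = count + 15  # -> b = 42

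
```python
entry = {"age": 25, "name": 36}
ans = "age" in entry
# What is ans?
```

Trace (tracking ans):
entry = {'age': 25, 'name': 36}  # -> entry = {'age': 25, 'name': 36}
ans = 'age' in entry  # -> ans = True

Answer: True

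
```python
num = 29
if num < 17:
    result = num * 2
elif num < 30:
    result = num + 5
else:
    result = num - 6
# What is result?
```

Answer: 34

Derivation:
Trace (tracking result):
num = 29  # -> num = 29
if num < 17:  # condition is False
elif num < 30:  # condition is True
    result = num + 5  # -> result = 34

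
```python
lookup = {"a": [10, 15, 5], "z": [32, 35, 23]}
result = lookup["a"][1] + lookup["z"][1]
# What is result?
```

Trace (tracking result):
lookup = {'a': [10, 15, 5], 'z': [32, 35, 23]}  # -> lookup = {'a': [10, 15, 5], 'z': [32, 35, 23]}
result = lookup['a'][1] + lookup['z'][1]  # -> result = 50

Answer: 50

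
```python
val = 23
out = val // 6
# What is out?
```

Answer: 3

Derivation:
Trace (tracking out):
val = 23  # -> val = 23
out = val // 6  # -> out = 3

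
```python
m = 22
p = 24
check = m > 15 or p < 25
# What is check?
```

Trace (tracking check):
m = 22  # -> m = 22
p = 24  # -> p = 24
check = m > 15 or p < 25  # -> check = True

Answer: True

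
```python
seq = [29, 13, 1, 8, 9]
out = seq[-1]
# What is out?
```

Trace (tracking out):
seq = [29, 13, 1, 8, 9]  # -> seq = [29, 13, 1, 8, 9]
out = seq[-1]  # -> out = 9

Answer: 9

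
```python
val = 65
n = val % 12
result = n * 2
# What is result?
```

Answer: 10

Derivation:
Trace (tracking result):
val = 65  # -> val = 65
n = val % 12  # -> n = 5
result = n * 2  # -> result = 10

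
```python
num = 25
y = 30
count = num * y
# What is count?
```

Answer: 750

Derivation:
Trace (tracking count):
num = 25  # -> num = 25
y = 30  # -> y = 30
count = num * y  # -> count = 750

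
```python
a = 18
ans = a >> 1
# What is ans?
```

Answer: 9

Derivation:
Trace (tracking ans):
a = 18  # -> a = 18
ans = a >> 1  # -> ans = 9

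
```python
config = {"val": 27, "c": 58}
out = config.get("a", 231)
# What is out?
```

Trace (tracking out):
config = {'val': 27, 'c': 58}  # -> config = {'val': 27, 'c': 58}
out = config.get('a', 231)  # -> out = 231

Answer: 231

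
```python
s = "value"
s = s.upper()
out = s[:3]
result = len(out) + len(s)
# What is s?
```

Trace (tracking s):
s = 'value'  # -> s = 'value'
s = s.upper()  # -> s = 'VALUE'
out = s[:3]  # -> out = 'VAL'
result = len(out) + len(s)  # -> result = 8

Answer: 'VALUE'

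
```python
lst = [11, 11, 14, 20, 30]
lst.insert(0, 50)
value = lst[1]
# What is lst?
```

Answer: [50, 11, 11, 14, 20, 30]

Derivation:
Trace (tracking lst):
lst = [11, 11, 14, 20, 30]  # -> lst = [11, 11, 14, 20, 30]
lst.insert(0, 50)  # -> lst = [50, 11, 11, 14, 20, 30]
value = lst[1]  # -> value = 11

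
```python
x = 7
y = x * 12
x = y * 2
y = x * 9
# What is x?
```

Answer: 168

Derivation:
Trace (tracking x):
x = 7  # -> x = 7
y = x * 12  # -> y = 84
x = y * 2  # -> x = 168
y = x * 9  # -> y = 1512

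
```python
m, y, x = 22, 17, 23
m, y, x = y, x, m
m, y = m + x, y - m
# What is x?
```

Trace (tracking x):
m, y, x = (22, 17, 23)  # -> m = 22, y = 17, x = 23
m, y, x = (y, x, m)  # -> m = 17, y = 23, x = 22
m, y = (m + x, y - m)  # -> m = 39, y = 6

Answer: 22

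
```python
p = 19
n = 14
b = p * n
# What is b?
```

Answer: 266

Derivation:
Trace (tracking b):
p = 19  # -> p = 19
n = 14  # -> n = 14
b = p * n  # -> b = 266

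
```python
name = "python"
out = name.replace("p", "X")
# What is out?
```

Answer: 'Xython'

Derivation:
Trace (tracking out):
name = 'python'  # -> name = 'python'
out = name.replace('p', 'X')  # -> out = 'Xython'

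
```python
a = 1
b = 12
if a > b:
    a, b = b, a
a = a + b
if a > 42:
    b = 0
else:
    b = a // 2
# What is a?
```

Trace (tracking a):
a = 1  # -> a = 1
b = 12  # -> b = 12
if a > b:  # condition is False
a = a + b  # -> a = 13
if a > 42:  # condition is False
else:
    b = a // 2  # -> b = 6

Answer: 13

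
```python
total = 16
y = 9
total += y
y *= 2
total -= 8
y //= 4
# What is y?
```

Trace (tracking y):
total = 16  # -> total = 16
y = 9  # -> y = 9
total += y  # -> total = 25
y *= 2  # -> y = 18
total -= 8  # -> total = 17
y //= 4  # -> y = 4

Answer: 4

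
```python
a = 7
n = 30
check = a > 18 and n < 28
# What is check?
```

Answer: False

Derivation:
Trace (tracking check):
a = 7  # -> a = 7
n = 30  # -> n = 30
check = a > 18 and n < 28  # -> check = False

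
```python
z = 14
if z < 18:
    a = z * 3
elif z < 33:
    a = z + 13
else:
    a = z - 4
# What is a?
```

Answer: 42

Derivation:
Trace (tracking a):
z = 14  # -> z = 14
if z < 18:  # condition is True
    a = z * 3  # -> a = 42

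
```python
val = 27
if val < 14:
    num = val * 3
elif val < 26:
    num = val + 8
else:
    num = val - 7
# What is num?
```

Trace (tracking num):
val = 27  # -> val = 27
if val < 14:  # condition is False
elif val < 26:  # condition is False
else:
    num = val - 7  # -> num = 20

Answer: 20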